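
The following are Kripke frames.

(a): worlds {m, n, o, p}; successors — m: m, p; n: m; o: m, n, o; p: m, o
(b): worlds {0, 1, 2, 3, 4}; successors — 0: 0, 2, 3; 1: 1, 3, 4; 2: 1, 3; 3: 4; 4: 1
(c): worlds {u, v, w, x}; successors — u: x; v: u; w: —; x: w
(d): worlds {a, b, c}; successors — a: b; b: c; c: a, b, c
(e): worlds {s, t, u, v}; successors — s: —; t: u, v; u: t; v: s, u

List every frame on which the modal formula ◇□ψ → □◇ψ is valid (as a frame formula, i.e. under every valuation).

The schema corresponds to convergence: ∀x ∀y ∀z (Rxy ∧ Rxz → ∃w (Ryw ∧ Rzw)).
(a): satisfies the condition.
(b): fails — R00 and R03 but 0 and 3 have no common successor.
(c): fails — Rxw and Rxw but w and w have no common successor.
(d): fails — Rcb and Rca but b and a have no common successor.
(e): fails — Rtv and Rtu but v and u have no common successor.

(a)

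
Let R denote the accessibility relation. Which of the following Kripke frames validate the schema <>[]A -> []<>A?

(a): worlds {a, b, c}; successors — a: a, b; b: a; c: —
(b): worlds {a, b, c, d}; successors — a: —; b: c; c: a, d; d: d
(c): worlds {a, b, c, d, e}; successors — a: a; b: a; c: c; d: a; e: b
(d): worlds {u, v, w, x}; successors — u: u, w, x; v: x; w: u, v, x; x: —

Frame correspondent (Sahlqvist): forall x forall y forall z (Rxy & Rxz -> exists w (Ryw & Rzw)) — i.e. convergence.
(a): ✓.
(b): fails — Rca and Rca but a and a have no common successor.
(c): ✓.
(d): fails — Ruw and Rux but w and x have no common successor.

(a), (c)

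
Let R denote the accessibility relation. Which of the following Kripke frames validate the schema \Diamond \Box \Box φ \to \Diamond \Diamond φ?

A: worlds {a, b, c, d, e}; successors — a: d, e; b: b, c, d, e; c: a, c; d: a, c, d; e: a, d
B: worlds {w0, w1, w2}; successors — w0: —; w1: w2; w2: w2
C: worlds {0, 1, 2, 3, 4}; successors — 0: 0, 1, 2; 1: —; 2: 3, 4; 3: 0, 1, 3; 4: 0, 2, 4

This is the axiom for a generalized confluence (Geach) condition; its first-order frame correspondent is \forall x \forall y (xRy \to \exists w (y R^2 w \wedge x R^2 w)).
A: ✓.
B: ✓.
C: fails — 0R1 but no w with 1R²w and 0R²w.

A, B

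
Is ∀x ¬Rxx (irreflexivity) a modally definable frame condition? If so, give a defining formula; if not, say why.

No

Modal frame validity is preserved under surjective bounded morphisms.
The 3-cycle (worlds 0,1,2 with 0→1→2→0) is irreflexive, and the map sending every world to a single reflexive point • is a surjective bounded morphism (forth: every edge maps to (•,•); back: every world has a successor). So any modal formula valid on the 3-cycle is also valid on the reflexive point, which is not irreflexive.
So the class is not modally definable.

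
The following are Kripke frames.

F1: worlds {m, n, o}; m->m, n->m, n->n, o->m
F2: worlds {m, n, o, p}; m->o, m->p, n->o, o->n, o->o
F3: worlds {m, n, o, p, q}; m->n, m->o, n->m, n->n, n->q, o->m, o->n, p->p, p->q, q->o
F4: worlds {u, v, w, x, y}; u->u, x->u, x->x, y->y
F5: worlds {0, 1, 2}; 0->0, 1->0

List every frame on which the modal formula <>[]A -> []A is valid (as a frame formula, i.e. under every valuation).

Frame correspondent (Sahlqvist): forall x forall y forall z (Rxy & Rxz -> Ryz) — i.e. the Euclidean property.
F1: fails — Rnm and Rnn but not Rmn.
F2: fails — Rmo and Rmp but not Rop.
F3: fails — Rmo and Rmo but not Roo.
F4: fails — Rxu and Rxx but not Rux.
F5: ✓.

F5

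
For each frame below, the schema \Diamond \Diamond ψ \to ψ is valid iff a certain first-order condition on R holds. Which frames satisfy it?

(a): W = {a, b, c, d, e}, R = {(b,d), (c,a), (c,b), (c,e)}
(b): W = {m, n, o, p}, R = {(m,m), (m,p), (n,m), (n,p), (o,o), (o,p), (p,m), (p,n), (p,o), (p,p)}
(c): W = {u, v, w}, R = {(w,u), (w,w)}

Frame correspondent (Sahlqvist): \forall x \forall y (x R^2 y \to \exists w (y = w \wedge x = w)) — i.e. a generalized confluence (Geach) condition.
(a): fails — cR²d but d ≠ c.
(b): fails — mR²n but n ≠ m.
(c): fails — wR²u but u ≠ w.

none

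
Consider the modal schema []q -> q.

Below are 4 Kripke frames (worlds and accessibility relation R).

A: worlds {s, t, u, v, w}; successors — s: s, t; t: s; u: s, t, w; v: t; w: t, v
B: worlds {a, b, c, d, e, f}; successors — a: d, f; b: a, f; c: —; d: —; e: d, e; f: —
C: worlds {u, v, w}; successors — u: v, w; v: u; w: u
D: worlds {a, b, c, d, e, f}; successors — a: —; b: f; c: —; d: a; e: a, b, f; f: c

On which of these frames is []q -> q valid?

The schema corresponds to reflexivity: forall x Rxx.
A: fails — world t does not see itself.
B: fails — world a does not see itself.
C: fails — world u does not see itself.
D: fails — world a does not see itself.
Valid on no frame.

none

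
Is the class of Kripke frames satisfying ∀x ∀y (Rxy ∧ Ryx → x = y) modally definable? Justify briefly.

No

If a class were modally definable it would be closed under surjective bounded morphisms (Goldblatt–Thomason).
The 4-cycle (worlds s,t,u,v with s→t→u→v→s) is antisymmetric. Sending even-indexed worlds to • and odd-indexed worlds to ∘ is a surjective bounded morphism onto the two-world frame with •↔∘, which is not antisymmetric.
So no modal formula (or set of formulas) defines exactly the antisymmetric frames.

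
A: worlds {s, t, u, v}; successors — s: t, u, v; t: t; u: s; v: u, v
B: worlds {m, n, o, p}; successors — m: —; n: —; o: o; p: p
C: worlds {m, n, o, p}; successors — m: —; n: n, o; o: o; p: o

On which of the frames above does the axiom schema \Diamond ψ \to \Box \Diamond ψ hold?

This is the axiom for the Euclidean property; its first-order frame correspondent is \forall x \forall y \forall z (Rxy \wedge Rxz \to Ryz).
A: fails — Rsv and Rst but not Rvt.
B: satisfies the condition.
C: fails — Rno and Rnn but not Ron.
Valid on: B.

B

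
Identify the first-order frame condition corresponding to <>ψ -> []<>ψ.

Suppose ◇ψ→□◇ψ is valid. Take Rxy, Rxz and set V(ψ)={y}. Then ◇ψ at x, so □◇ψ at x, so ◇ψ at z, so some w with Rzw has ψ; w=y, i.e. Rzy. By symmetry of the argument, Ryz.

the Euclidean property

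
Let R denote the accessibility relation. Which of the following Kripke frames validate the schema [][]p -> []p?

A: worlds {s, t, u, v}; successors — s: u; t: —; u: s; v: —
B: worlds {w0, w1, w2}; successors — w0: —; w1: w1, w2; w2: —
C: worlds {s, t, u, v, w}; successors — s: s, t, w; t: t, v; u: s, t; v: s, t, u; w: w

The schema corresponds to density: forall x forall y (Rxy -> exists z (Rxz & Rzy)).
A: fails — Rsu but no z with Rsz and Rzu.
B: satisfies the condition.
C: fails — Rvu but no z with Rvz and Rzu.

B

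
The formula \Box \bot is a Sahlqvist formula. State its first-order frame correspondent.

□⊥ is valid iff no world has any successor (otherwise □⊥ fails at any world with one).
Conversely, any frame satisfying \forall x \forall y \neg Rxy validates the schema.
Frame condition: \forall x \forall y \neg Rxy.

emptiness of R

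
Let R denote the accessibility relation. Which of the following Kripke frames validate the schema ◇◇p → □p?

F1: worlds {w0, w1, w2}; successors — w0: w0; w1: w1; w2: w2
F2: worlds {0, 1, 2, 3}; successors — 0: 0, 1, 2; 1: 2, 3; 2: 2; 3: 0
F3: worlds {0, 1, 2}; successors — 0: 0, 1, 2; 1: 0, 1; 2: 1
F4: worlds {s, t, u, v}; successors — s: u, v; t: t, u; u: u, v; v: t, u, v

Frame correspondent (Sahlqvist): ∀x ∀y ∀z ((xR²y ∧ xRz) → ∃w (y = w ∧ z = w)) — i.e. a generalized confluence (Geach) condition.
F1: condition met.
F2: fails — 0R²0, 0R1 but 0 ≠ 1.
F3: fails — 0R²0, 0R1 but 0 ≠ 1.
F4: fails — sR²t, sRu but t ≠ u.
Valid on: F1.

F1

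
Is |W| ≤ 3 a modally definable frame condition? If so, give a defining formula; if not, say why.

If a class were modally definable it would be closed under disjoint unions (Goldblatt–Thomason).
Any modal formula valid on each of 4 disjoint one-world frames is valid on their disjoint union (validity is preserved under disjoint unions). Each one-world frame has |W|=1≤3, but the union has |W|=4.
So no modal formula (or set of formulas) defines exactly the |W|≤3 frames.

Not modally definable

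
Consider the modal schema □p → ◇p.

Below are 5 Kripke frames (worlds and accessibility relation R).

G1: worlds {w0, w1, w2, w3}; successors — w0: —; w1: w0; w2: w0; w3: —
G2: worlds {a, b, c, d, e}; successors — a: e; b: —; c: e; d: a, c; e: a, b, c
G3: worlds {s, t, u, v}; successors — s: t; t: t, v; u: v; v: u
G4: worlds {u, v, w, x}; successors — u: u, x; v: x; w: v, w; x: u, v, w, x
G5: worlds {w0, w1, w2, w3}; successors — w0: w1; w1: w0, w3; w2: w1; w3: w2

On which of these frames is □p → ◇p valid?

G3, G4, G5

Frame correspondent (Sahlqvist): ∀x ∃y Rxy — i.e. seriality.
G1: fails — world w0 has no successor.
G2: fails — world b has no successor.
G3: holds.
G4: holds.
G5: holds.
Valid on: G3, G4, G5.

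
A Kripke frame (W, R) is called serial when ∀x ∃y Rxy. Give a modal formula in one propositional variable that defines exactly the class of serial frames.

A defining formula is □q → ◇q (the D axiom).
Suppose □q→◇q is valid. At any x set V(q)=W. Then □q at x, so ◇q at x, so x has a successor.

□q → ◇q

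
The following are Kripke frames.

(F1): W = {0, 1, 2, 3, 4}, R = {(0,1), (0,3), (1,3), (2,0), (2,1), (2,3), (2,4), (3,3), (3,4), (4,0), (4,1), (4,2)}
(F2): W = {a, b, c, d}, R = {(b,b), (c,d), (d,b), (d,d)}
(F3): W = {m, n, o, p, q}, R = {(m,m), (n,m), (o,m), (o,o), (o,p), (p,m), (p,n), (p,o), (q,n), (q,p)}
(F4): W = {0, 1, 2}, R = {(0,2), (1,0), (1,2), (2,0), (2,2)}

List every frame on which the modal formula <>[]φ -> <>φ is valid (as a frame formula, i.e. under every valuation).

The schema corresponds to a generalized confluence (Geach) condition: forall x forall y (xRy -> exists w (yRw & xRw)).
(F1): fails — 3R4 but no w with 4Rw and 3Rw.
(F2): satisfies the condition.
(F3): fails — qRn but no w with nRw and qRw.
(F4): satisfies the condition.
Valid on: (F2), (F4).

(F2), (F4)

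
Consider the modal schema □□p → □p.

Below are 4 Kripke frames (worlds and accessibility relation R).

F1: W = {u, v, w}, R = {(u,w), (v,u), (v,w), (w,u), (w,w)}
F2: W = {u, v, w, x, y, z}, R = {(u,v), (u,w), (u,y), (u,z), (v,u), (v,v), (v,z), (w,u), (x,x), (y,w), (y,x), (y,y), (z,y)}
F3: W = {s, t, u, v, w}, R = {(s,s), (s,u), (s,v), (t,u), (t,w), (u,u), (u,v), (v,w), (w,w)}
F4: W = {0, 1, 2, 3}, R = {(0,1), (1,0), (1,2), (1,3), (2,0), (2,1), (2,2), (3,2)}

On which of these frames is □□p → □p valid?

F1, F3

This is the axiom for density; its first-order frame correspondent is ∀x ∀y (Rxy → ∃z (Rxz ∧ Rzy)).
F1: ✓.
F2: fails — Rwu but no t with Rwt and Rtu.
F3: ✓.
F4: fails — R01 but no z with R0z and Rz1.
Valid on: F1, F3.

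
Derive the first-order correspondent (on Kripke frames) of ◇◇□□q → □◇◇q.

This is a Sahlqvist (Geach-type) schema ◇^2□^2q → □^1◇^2q.
Minimal-valuation argument: fix x; take any y with xR^2y and any z with xR^1z. Set V(q) to the set of worlds R-reachable from y in exactly 2 steps. Then □^2q holds at y, so the antecedent holds at x; validity forces ◇^2q at z, giving a w with zR^2w and yR^2w.
First-order correspondent: ∀x ∀y ∀z ((xR²y ∧ xRz) → ∃w (yR²w ∧ zR²w)).

∀x ∀y ∀z ((xR²y ∧ xRz) → ∃w (yR²w ∧ zR²w))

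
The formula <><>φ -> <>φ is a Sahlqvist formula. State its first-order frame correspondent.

transitivity

Replacing φ by ¬φ and contraposing gives the equivalent schema □φ → □□φ.
Suppose □φ→□□φ is valid. Take Rxy, Ryz and set V(φ)={w : Rxw}. Then □φ at x, so □□φ at x, so □φ at y, so φ at z, i.e. Rxz.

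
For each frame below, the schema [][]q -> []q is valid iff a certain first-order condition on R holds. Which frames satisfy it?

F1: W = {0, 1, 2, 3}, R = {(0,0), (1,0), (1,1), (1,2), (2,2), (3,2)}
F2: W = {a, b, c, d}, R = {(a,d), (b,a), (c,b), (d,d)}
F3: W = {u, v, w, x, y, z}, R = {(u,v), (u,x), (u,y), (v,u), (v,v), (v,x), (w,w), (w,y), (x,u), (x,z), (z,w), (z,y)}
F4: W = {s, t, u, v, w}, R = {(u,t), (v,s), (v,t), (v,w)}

The schema corresponds to density: forall x forall y (Rxy -> exists z (Rxz & Rzy)).
F1: ✓.
F2: fails — Rba but no z with Rbz and Rza.
F3: fails — Rxu but no t with Rxt and Rtu.
F4: fails — Rvt but no z with Rvz and Rzt.
Valid on: F1.

F1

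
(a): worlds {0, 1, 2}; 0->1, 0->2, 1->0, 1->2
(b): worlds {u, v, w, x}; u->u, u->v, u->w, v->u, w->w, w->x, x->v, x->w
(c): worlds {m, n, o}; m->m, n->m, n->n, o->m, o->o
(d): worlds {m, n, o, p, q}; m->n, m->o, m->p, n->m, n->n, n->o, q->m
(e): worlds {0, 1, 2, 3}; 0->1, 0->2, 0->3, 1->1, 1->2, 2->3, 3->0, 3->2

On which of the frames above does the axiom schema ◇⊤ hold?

The schema corresponds to seriality: ∀x ∃y Rxy.
(a): fails — world 2 has no successor.
(b): ✓.
(c): ✓.
(d): fails — world o has no successor.
(e): ✓.
Valid on: (b), (c), (e).

(b), (c), (e)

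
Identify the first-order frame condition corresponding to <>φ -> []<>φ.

This is the 5 axiom.
Its frame correspondent is the Euclidean property — forall x forall y forall z (Rxy & Rxz -> Ryz).

The Euclidean property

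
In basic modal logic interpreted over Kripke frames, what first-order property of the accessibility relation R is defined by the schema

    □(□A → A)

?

Shift-reflexivity

Suppose □(□A→A) is valid. Take Rxy and set V(A)={w : Ryw}. Then at y, □A holds; since □(□A→A) at x, □A→A at y, so A at y, i.e. Ryy.
The converse is a direct semantic check.
So the correspondent is shift-reflexivity.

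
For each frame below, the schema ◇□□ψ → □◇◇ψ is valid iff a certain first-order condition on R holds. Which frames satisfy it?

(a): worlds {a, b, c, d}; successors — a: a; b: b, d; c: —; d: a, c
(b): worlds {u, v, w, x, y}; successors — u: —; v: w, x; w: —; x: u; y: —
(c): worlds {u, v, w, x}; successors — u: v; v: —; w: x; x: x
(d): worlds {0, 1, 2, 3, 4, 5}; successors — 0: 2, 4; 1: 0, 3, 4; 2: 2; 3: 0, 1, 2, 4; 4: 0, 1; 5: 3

(d)

The schema corresponds to a generalized confluence (Geach) condition: ∀x ∀y ∀z ((xRy ∧ xRz) → ∃w (yR²w ∧ zR²w)).
(a): fails — dRa, dRc but no w with aR²w and cR²w.
(b): fails — vRw, vRw but no t with wR²t and wR²t.
(c): fails — uRv, uRv but no t with vR²t and vR²t.
(d): condition met.
Valid on: (d).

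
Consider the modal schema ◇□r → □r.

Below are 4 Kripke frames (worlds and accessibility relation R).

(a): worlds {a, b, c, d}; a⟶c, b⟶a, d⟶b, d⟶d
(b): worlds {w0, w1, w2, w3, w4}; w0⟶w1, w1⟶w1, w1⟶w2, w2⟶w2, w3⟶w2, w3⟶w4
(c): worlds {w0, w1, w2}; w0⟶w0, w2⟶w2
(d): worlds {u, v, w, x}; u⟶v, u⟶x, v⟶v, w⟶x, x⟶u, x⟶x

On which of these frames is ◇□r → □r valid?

The schema corresponds to the Euclidean property: ∀x ∀y ∀z (Rxy ∧ Rxz → Ryz).
(a): fails — Rac and Rac but not Rcc.
(b): fails — Rw1w2 and Rw1w1 but not Rw2w1.
(c): ✓.
(d): fails — Ruv and Rux but not Rvx.

(c)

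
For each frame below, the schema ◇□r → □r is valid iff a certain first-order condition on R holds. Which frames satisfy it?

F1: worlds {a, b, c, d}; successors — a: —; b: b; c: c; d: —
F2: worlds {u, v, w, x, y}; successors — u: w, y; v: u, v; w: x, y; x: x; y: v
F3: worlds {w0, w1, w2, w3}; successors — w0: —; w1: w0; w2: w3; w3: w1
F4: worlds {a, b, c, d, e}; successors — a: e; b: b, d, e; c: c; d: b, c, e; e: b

F1

The schema corresponds to the Euclidean property: ∀x ∀y ∀z (Rxy ∧ Rxz → Ryz).
F1: condition met.
F2: fails — Ruw and Ruw but not Rww.
F3: fails — Rw1w0 and Rw1w0 but not Rw0w0.
F4: fails — Rae and Rae but not Ree.
Valid on: F1.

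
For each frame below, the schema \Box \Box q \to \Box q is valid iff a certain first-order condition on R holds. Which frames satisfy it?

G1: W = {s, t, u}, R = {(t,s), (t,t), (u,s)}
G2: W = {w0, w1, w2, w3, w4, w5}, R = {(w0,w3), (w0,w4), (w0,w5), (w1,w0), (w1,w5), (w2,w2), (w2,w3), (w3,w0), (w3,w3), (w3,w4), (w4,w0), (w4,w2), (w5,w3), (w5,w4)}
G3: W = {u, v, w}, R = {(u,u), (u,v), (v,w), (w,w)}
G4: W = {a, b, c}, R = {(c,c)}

G3, G4

This is the axiom for density; its first-order frame correspondent is \forall x \forall y (Rxy \to \exists z (Rxz \wedge Rzy)).
G1: fails — Rus but no z with Ruz and Rzs.
G2: fails — Rw1w0 but no z with Rw1z and Rzw0.
G3: satisfies the condition.
G4: satisfies the condition.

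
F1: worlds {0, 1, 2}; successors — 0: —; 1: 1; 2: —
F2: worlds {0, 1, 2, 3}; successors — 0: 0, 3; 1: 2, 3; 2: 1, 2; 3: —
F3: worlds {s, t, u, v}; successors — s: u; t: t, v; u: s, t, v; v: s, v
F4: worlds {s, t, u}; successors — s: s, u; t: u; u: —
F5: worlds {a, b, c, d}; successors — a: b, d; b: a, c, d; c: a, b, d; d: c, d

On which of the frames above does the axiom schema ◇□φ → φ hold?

The schema corresponds to symmetry: ∀x ∀y (Rxy → Ryx).
F1: satisfies the condition.
F2: fails — R03 but not R30.
F3: fails — Ruv but not Rvu.
F4: fails — Rsu but not Rus.
F5: fails — Rca but not Rac.

F1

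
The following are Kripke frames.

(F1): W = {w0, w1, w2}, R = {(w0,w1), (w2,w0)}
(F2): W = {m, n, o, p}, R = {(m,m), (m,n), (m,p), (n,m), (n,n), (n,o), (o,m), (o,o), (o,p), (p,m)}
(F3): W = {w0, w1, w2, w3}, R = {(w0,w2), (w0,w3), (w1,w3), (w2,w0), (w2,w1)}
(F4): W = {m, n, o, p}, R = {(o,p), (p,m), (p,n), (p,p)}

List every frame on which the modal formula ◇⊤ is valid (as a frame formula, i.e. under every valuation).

(F2)

Frame correspondent (Sahlqvist): ∀x ∃y Rxy — i.e. seriality.
(F1): fails — world w1 has no successor.
(F2): satisfies the condition.
(F3): fails — world w3 has no successor.
(F4): fails — world m has no successor.
Valid on: (F2).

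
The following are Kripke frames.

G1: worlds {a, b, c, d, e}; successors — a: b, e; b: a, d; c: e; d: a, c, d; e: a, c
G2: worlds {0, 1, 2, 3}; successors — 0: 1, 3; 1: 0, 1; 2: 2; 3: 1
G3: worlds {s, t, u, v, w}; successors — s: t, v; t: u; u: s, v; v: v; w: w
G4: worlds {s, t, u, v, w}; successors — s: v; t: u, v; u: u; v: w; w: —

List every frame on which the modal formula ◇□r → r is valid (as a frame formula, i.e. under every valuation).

Frame correspondent (Sahlqvist): ∀x ∀y (Rxy → Ryx) — i.e. symmetry.
G1: fails — Rdc but not Rcd.
G2: fails — R31 but not R13.
G3: fails — Ruv but not Rvu.
G4: fails — Rtv but not Rvt.

none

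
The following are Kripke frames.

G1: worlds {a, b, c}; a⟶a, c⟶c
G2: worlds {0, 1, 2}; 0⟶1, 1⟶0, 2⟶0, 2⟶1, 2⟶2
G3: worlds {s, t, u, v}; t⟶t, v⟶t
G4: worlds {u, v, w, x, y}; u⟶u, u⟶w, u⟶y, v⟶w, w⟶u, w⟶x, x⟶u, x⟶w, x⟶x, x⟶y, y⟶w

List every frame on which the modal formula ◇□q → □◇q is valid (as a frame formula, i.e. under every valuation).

G1, G3

This is the axiom for convergence; its first-order frame correspondent is ∀x ∀y ∀z (Rxy ∧ Rxz → ∃w (Ryw ∧ Rzw)).
G1: condition met.
G2: fails — R20 and R21 but 0 and 1 have no common successor.
G3: condition met.
G4: fails — Ruw and Ruy but w and y have no common successor.
Valid on: G1, G3.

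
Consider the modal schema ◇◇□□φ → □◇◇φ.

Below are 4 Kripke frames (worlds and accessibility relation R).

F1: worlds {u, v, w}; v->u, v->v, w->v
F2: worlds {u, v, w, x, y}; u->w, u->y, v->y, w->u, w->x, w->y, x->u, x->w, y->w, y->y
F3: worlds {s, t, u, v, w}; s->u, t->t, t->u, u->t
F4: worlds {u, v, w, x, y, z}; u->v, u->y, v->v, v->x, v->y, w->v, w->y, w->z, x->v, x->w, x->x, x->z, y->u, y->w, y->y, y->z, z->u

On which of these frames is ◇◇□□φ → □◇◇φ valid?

This is the axiom for a generalized confluence (Geach) condition; its first-order frame correspondent is ∀x ∀y ∀z ((xR²y ∧ xRz) → ∃w (yR²w ∧ zR²w)).
F1: fails — vR²u, vRu but no t with uR²t and uR²t.
F2: holds.
F3: holds.
F4: holds.

F2, F3, F4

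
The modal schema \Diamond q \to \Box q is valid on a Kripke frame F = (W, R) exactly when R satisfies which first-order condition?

partial functionality

Suppose ◇q→□q is valid. Take Rxy, Rxz and set V(q)={y}. Then ◇q at x, so □q at x, so q at z, i.e. z=y.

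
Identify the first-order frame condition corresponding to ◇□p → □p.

Equivalently (dual form): ◇p → □◇p.
Suppose ◇p→□◇p is valid. Take Rxy, Rxz and set V(p)={y}. Then ◇p at x, so □◇p at x, so ◇p at z, so some w with Rzw has p; w=y, i.e. Rzy. By symmetry of the argument, Ryz.

the Euclidean property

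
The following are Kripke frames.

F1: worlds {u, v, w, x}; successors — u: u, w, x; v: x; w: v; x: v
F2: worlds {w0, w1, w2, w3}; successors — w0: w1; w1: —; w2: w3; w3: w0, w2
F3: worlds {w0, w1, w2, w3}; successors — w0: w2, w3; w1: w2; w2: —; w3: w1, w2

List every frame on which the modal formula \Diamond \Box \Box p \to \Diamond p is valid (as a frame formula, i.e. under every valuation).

F1

This is the axiom for a generalized confluence (Geach) condition; its first-order frame correspondent is \forall x \forall y (xRy \to \exists w (y R^2 w \wedge xRw)).
F1: satisfies the condition.
F2: fails — w0Rw1 but no w with w1R²w and w0Rw.
F3: fails — w0Rw2 but no w with w2R²w and w0Rw.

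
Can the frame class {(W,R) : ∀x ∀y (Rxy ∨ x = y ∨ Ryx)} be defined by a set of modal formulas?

Any modally definable frame class is closed under disjoint unions.
Take 3 disjoint single-world reflexive frames: each is trivially connected, but their disjoint union has 3 worlds with no edge between distinct components, so it is not connected.
So the class is not modally definable.

Not modally definable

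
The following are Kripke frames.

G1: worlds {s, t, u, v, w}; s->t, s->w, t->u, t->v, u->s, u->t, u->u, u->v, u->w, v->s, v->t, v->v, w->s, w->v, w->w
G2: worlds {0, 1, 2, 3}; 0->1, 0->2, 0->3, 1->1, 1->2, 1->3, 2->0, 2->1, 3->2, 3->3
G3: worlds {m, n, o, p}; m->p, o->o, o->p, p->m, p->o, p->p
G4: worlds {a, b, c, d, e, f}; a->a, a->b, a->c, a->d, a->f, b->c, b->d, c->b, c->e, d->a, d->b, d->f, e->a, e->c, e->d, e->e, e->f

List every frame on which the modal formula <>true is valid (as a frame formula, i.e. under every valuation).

The schema corresponds to seriality: forall x exists y Rxy.
G1: holds.
G2: holds.
G3: fails — world n has no successor.
G4: fails — world f has no successor.
Valid on: G1, G2.

G1, G2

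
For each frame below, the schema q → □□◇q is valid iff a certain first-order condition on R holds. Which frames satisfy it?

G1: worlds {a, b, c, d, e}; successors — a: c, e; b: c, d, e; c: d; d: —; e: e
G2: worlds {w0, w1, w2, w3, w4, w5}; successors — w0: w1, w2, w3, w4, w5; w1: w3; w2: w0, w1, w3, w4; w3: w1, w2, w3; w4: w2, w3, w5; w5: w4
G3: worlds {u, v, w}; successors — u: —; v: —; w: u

G3

The schema corresponds to a generalized confluence (Geach) condition: ∀x ∀z (xR²z → ∃w (x = w ∧ zRw)).
G1: fails — aR²d but no w with a=w and dRw.
G2: fails — w0R²w0 but no w with w0=w and w0Rw.
G3: satisfies the condition.
Valid on: G3.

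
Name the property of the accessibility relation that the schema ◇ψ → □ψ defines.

partial functionality: ∀x ∀y ∀z (Rxy ∧ Rxz → y = z)

Suppose ◇ψ→□ψ is valid. Take Rxy, Rxz and set V(ψ)={y}. Then ◇ψ at x, so □ψ at x, so ψ at z, i.e. z=y.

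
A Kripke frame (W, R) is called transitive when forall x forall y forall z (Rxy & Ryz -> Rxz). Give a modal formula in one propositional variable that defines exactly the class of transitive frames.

□r → □□r

The condition is transitivity. The 4 schema □r → □□r defines it.
Suppose □r→□□r is valid. Take Rxy, Ryz and set V(r)={w : Rxw}. Then □r at x, so □□r at x, so □r at y, so r at z, i.e. Rxz.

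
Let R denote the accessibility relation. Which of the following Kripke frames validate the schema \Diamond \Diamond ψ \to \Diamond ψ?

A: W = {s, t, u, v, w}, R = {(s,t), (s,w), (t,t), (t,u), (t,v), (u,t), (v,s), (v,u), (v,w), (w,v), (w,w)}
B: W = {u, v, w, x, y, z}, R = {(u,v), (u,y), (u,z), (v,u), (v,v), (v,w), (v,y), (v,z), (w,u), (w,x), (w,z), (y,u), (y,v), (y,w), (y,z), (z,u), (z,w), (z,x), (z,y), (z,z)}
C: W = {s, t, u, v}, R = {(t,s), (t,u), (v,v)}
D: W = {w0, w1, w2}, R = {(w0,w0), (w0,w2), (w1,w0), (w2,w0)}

This is the axiom for transitivity; its first-order frame correspondent is \forall x \forall y \forall z (Rxy \wedge Ryz \to Rxz).
A: fails — Rtv and Rvw but not Rtw.
B: fails — Ruv and Rvu but not Ruu.
C: satisfies the condition.
D: fails — Rw1w0 and Rw0w2 but not Rw1w2.

C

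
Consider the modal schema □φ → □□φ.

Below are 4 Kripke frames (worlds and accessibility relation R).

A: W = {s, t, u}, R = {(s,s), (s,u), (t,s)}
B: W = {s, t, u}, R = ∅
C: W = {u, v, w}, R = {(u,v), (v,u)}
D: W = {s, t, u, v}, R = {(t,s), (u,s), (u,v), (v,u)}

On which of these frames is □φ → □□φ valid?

This is the axiom for transitivity; its first-order frame correspondent is ∀x ∀y ∀z (Rxy ∧ Ryz → Rxz).
A: fails — Rts and Rsu but not Rtu.
B: condition met.
C: fails — Ruv and Rvu but not Ruu.
D: fails — Ruv and Rvu but not Ruu.
Valid on: B.

B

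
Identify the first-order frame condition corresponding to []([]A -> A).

This is the T□ axiom.
Its frame correspondent is shift-reflexivity — forall x forall y (Rxy -> Ryy).

shift-reflexivity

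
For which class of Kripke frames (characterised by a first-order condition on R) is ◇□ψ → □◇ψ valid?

convergence: ∀x ∀y ∀z (Rxy ∧ Rxz → ∃w (Ryw ∧ Rzw))

Suppose ◇□ψ→□◇ψ is valid. Take Rxy, Rxz and set V(ψ)={w : Ryw}. Then □ψ at y so ◇□ψ at x, so □◇ψ at x, so ◇ψ at z, giving w with Rzw and Ryw.
Conversely, any frame satisfying ∀x ∀y ∀z (Rxy ∧ Rxz → ∃w (Ryw ∧ Rzw)) validates the schema.
Frame condition: ∀x ∀y ∀z (Rxy ∧ Rxz → ∃w (Ryw ∧ Rzw)).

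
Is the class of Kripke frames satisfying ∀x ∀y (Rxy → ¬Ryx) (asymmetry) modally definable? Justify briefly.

If a class were modally definable it would be closed under surjective bounded morphisms (Goldblatt–Thomason).
The 4-cycle (worlds w0,w1,w2,w3 with w0→w1→w2→w3→w0) is asymmetric. Mapping every world to a single reflexive point • is a surjective bounded morphism, and the reflexive point is not asymmetric (R•• but asymmetry requires ¬R••).
So the class is not modally definable.

No — not modally definable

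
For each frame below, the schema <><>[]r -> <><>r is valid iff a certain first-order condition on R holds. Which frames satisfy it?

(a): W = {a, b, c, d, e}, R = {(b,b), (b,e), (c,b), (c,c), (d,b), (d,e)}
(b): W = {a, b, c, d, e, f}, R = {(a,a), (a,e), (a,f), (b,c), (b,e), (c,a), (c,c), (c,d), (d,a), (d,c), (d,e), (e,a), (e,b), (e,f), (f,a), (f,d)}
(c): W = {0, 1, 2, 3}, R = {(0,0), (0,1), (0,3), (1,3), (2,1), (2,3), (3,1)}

(b)

This is the axiom for a generalized confluence (Geach) condition; its first-order frame correspondent is forall x forall y (x R^2 y -> exists w (yRw & x R^2 w)).
(a): fails — bR²e but no w with eRw and bR²w.
(b): satisfies the condition.
(c): fails — 1R²1 but no w with 1Rw and 1R²w.
Valid on: (b).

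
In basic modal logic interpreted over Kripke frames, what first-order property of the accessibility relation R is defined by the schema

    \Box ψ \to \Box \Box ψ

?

Suppose □ψ→□□ψ is valid. Take Rxy, Ryz and set V(ψ)={w : Rxw}. Then □ψ at x, so □□ψ at x, so □ψ at y, so ψ at z, i.e. Rxz.

Transitivity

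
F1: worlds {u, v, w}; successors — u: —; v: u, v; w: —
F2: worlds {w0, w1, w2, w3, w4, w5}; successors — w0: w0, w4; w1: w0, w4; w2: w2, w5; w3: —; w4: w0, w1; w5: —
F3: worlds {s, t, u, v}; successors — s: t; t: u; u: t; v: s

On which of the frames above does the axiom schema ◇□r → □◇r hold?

F3

The schema corresponds to convergence: ∀x ∀y ∀z (Rxy ∧ Rxz → ∃w (Ryw ∧ Rzw)).
F1: fails — Rvu and Rvu but u and u have no common successor.
F2: fails — Rw2w5 and Rw2w5 but w5 and w5 have no common successor.
F3: satisfies the condition.
Valid on: F3.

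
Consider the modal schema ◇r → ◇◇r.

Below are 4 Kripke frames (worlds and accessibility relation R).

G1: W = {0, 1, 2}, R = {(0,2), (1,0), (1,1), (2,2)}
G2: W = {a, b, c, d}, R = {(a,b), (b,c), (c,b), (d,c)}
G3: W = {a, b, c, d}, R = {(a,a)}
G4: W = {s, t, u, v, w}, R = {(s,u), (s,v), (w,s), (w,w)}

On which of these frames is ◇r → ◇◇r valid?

G1, G3

This is the axiom for a generalized confluence (Geach) condition; its first-order frame correspondent is ∀x ∀y (xRy → ∃w (y = w ∧ xR²w)).
G1: satisfies the condition.
G2: fails — aRb but no w with b=w and aR²w.
G3: satisfies the condition.
G4: fails — sRu but no w* with u=w* and sR²w*.
Valid on: G1, G3.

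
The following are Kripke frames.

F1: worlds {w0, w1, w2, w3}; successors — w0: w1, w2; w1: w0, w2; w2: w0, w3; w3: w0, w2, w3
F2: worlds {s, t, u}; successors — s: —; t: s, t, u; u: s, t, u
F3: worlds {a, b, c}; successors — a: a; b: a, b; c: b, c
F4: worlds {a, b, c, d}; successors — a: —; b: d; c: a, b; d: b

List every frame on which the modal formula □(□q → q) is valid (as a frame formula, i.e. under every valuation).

F3

Frame correspondent (Sahlqvist): ∀x ∀y (Rxy → Ryy) — i.e. shift-reflexivity.
F1: fails — Rw1w2 but not Rw2w2.
F2: fails — Rus but not Rss.
F3: ✓.
F4: fails — Rdb but not Rbb.
Valid on: F3.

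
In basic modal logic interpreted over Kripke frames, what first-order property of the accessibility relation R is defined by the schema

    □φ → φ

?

Reflexivity

Suppose □φ→φ is valid. At any x set V(φ)={w : Rxw}. Then □φ holds at x, so φ holds at x, i.e. Rxx.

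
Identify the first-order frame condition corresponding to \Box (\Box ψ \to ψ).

shift-reflexivity: \forall x \forall y (Rxy \to Ryy)

Suppose □(□ψ→ψ) is valid. Take Rxy and set V(ψ)={w : Ryw}. Then at y, □ψ holds; since □(□ψ→ψ) at x, □ψ→ψ at y, so ψ at y, i.e. Ryy.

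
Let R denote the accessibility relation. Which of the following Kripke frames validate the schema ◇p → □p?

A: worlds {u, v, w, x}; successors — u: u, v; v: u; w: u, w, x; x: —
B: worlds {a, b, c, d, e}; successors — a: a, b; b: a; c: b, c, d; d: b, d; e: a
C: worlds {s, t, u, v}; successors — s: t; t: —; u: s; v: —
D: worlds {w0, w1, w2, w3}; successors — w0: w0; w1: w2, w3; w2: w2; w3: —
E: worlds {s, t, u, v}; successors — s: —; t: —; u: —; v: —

C, E

The schema corresponds to partial functionality: ∀x ∀y ∀z (Rxy ∧ Rxz → y = z).
A: fails — u sees both u and v.
B: fails — a sees both a and b.
C: holds.
D: fails — w1 sees both w2 and w3.
E: holds.
Valid on: C, E.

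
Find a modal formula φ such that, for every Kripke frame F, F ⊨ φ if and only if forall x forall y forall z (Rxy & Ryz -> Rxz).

A defining formula is □q → □□q (the 4 axiom).
Suppose □q→□□q is valid. Take Rxy, Ryz and set V(q)={w : Rxw}. Then □q at x, so □□q at x, so □q at y, so q at z, i.e. Rxz.

□q → □□q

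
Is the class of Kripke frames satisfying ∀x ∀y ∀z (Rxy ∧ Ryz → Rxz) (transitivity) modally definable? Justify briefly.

This is a Sahlqvist condition; the 4 axiom □p → □□p defines it.
Suppose □p→□□p is valid. Take Rxy, Ryz and set V(p)={w : Rxw}. Then □p at x, so □□p at x, so □p at y, so p at z, i.e. Rxz.

Yes, by □p → □□p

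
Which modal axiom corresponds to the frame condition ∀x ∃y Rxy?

□ψ → ◇ψ

A defining formula is □ψ → ◇ψ (the D axiom).
Suppose □ψ→◇ψ is valid. At any x set V(ψ)=W. Then □ψ at x, so ◇ψ at x, so x has a successor.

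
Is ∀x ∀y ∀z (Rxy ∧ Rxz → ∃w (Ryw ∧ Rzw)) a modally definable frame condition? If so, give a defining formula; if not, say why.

Yes, by ◇□r → □◇r

The condition is convergence. A defining modal formula is ◇□r → □◇r.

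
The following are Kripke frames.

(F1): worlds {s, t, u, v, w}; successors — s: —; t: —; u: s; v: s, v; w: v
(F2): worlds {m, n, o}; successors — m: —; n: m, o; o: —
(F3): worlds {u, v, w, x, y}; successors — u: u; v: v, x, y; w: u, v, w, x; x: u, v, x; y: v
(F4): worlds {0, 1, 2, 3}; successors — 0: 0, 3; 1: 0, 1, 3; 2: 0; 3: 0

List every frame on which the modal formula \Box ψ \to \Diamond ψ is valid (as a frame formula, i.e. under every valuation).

(F3), (F4)

The schema corresponds to seriality: \forall x \exists y Rxy.
(F1): fails — world s has no successor.
(F2): fails — world m has no successor.
(F3): satisfies the condition.
(F4): satisfies the condition.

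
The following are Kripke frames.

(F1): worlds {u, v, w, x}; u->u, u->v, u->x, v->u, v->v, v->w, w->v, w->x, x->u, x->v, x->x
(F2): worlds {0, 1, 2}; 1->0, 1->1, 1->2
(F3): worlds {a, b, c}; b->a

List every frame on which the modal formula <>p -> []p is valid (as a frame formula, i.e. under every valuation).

Frame correspondent (Sahlqvist): forall x forall y forall z (Rxy & Rxz -> y = z) — i.e. partial functionality.
(F1): fails — u sees both u and v.
(F2): fails — 1 sees both 0 and 1.
(F3): holds.

(F3)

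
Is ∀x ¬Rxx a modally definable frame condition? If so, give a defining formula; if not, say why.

Not definable by any modal formula

Modal frame validity is preserved under surjective bounded morphisms.
The 3-cycle (worlds w0,w1,w2 with w0→w1→w2→w0) is irreflexive, and the map sending every world to a single reflexive point • is a surjective bounded morphism (forth: every edge maps to (•,•); back: every world has a successor). So any modal formula valid on the 3-cycle is also valid on the reflexive point, which is not irreflexive.
Hence irreflexivity is not modally definable.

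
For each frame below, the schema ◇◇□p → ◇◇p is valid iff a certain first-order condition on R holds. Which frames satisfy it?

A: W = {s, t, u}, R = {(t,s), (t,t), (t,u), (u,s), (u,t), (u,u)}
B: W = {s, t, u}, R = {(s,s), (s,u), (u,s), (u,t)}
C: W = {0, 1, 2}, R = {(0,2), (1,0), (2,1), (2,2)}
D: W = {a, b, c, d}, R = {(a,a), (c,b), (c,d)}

Frame correspondent (Sahlqvist): ∀x ∀y (xR²y → ∃w (yRw ∧ xR²w)) — i.e. a generalized confluence (Geach) condition.
A: fails — tR²s but no w with sRw and tR²w.
B: fails — sR²t but no w with tRw and sR²w.
C: fails — 0R²1 but no w with 1Rw and 0R²w.
D: satisfies the condition.

D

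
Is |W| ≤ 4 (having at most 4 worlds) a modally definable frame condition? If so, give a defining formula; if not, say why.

Not modally definable

If a class were modally definable it would be closed under disjoint unions (Goldblatt–Thomason).
Any modal formula valid on each of 5 disjoint one-world frames is valid on their disjoint union (validity is preserved under disjoint unions). Each one-world frame has |W|=1≤4, but the union has |W|=5.
Hence having at most 4 worlds is not modally definable.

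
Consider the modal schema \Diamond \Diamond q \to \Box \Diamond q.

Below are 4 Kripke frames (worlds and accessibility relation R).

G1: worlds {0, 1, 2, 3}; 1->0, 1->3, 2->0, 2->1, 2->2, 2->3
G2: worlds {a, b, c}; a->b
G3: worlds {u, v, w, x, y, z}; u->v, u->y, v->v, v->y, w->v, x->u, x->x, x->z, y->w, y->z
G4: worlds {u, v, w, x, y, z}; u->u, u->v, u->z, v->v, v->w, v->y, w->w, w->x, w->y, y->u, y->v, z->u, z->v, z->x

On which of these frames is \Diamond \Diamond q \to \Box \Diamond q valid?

G2

The schema corresponds to a generalized confluence (Geach) condition: \forall x \forall y \forall z ((x R^2 y \wedge xRz) \to \exists w (y = w \wedge zRw)).
G1: fails — 2R²0, 2R0 but no w with 0=w and 0Rw.
G2: satisfies the condition.
G3: fails — uR²v, uRy but no t with v=t and yRt.
G4: fails — uR²u, uRv but no t with u=t and vRt.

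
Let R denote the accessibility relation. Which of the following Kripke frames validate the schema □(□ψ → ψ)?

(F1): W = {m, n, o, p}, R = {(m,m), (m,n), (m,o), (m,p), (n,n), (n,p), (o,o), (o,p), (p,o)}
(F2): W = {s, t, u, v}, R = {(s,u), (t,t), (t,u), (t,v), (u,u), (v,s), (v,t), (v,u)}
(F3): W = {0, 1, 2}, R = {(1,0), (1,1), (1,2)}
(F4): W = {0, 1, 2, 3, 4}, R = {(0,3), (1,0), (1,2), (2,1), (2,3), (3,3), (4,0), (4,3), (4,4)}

none

The schema corresponds to shift-reflexivity: ∀x ∀y (Rxy → Ryy).
(F1): fails — Rop but not Rpp.
(F2): fails — Rtv but not Rvv.
(F3): fails — R12 but not R22.
(F4): fails — R10 but not R00.
Valid on no frame.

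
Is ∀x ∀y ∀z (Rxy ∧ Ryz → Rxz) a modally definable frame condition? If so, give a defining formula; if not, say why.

This is a Sahlqvist condition; the 4 axiom □q → □□q defines it.
Suppose □q→□□q is valid. Take Rxy, Ryz and set V(q)={w : Rxw}. Then □q at x, so □□q at x, so □q at y, so q at z, i.e. Rxz.

Yes — defined by □q → □□q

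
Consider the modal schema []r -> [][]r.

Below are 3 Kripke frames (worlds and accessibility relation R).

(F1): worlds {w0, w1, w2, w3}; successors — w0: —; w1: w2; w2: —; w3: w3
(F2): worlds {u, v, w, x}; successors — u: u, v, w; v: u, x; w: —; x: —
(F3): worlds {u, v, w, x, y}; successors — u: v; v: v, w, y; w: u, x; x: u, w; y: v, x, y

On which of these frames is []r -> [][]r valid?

(F1)

This is the axiom for transitivity; its first-order frame correspondent is forall x forall y forall z (Rxy & Ryz -> Rxz).
(F1): holds.
(F2): fails — Ruv and Rvx but not Rux.
(F3): fails — Ruv and Rvw but not Ruw.
Valid on: (F1).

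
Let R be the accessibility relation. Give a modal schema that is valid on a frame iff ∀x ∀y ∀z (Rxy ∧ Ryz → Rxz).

A defining formula is □p → □□p (the 4 axiom).

□p → □□p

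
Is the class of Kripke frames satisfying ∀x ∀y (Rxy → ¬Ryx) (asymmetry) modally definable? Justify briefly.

If a class were modally definable it would be closed under surjective bounded morphisms (Goldblatt–Thomason).
The 5-cycle (worlds s,t,u,v,w with s→t→u→v→w→s) is asymmetric. Mapping every world to a single reflexive point • is a surjective bounded morphism, and the reflexive point is not asymmetric (R•• but asymmetry requires ¬R••).
Hence asymmetry is not modally definable.

No — not modally definable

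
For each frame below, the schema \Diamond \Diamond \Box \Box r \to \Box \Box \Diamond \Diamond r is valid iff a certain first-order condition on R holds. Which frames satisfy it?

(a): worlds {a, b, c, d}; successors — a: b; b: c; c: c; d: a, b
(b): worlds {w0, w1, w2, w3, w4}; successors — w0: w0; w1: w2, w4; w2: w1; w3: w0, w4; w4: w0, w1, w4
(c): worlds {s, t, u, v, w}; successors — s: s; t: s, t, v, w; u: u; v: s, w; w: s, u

(a)

The schema corresponds to a generalized confluence (Geach) condition: \forall x \forall y \forall z ((x R^2 y \wedge x R^2 z) \to \exists w (y R^2 w \wedge z R^2 w)).
(a): ✓.
(b): fails — w4R²w0, w4R²w2 but no w with w0R²w and w2R²w.
(c): fails — tR²s, tR²u but no w* with sR²w* and uR²w*.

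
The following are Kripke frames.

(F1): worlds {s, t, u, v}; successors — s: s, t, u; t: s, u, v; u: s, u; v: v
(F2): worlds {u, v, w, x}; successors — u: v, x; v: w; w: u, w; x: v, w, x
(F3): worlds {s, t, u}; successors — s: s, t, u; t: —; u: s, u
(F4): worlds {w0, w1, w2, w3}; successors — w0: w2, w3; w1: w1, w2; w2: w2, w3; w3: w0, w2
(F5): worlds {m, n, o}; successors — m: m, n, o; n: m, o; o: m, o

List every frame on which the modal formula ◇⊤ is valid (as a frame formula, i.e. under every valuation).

(F1), (F2), (F4), (F5)

This is the axiom for seriality; its first-order frame correspondent is ∀x ∃y Rxy.
(F1): condition met.
(F2): condition met.
(F3): fails — world t has no successor.
(F4): condition met.
(F5): condition met.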